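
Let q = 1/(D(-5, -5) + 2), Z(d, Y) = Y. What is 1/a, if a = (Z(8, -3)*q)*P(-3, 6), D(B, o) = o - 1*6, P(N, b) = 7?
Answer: 3/7 ≈ 0.42857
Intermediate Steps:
D(B, o) = -6 + o (D(B, o) = o - 6 = -6 + o)
q = -⅑ (q = 1/((-6 - 5) + 2) = 1/(-11 + 2) = 1/(-9) = -⅑ ≈ -0.11111)
a = 7/3 (a = -3*(-⅑)*7 = (⅓)*7 = 7/3 ≈ 2.3333)
1/a = 1/(7/3) = 3/7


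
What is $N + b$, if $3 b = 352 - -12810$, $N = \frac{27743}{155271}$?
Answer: $\frac{227084459}{51757} \approx 4387.5$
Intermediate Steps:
$N = \frac{27743}{155271}$ ($N = 27743 \cdot \frac{1}{155271} = \frac{27743}{155271} \approx 0.17867$)
$b = \frac{13162}{3}$ ($b = \frac{352 - -12810}{3} = \frac{352 + 12810}{3} = \frac{1}{3} \cdot 13162 = \frac{13162}{3} \approx 4387.3$)
$N + b = \frac{27743}{155271} + \frac{13162}{3} = \frac{227084459}{51757}$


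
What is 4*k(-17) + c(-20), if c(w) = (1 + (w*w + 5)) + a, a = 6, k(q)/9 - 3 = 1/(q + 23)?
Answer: 526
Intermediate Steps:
k(q) = 27 + 9/(23 + q) (k(q) = 27 + 9/(q + 23) = 27 + 9/(23 + q))
c(w) = 12 + w**2 (c(w) = (1 + (w*w + 5)) + 6 = (1 + (w**2 + 5)) + 6 = (1 + (5 + w**2)) + 6 = (6 + w**2) + 6 = 12 + w**2)
4*k(-17) + c(-20) = 4*(9*(70 + 3*(-17))/(23 - 17)) + (12 + (-20)**2) = 4*(9*(70 - 51)/6) + (12 + 400) = 4*(9*(1/6)*19) + 412 = 4*(57/2) + 412 = 114 + 412 = 526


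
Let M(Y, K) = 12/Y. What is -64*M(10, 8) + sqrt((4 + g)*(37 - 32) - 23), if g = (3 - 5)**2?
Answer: -384/5 + sqrt(17) ≈ -72.677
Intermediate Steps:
g = 4 (g = (-2)**2 = 4)
-64*M(10, 8) + sqrt((4 + g)*(37 - 32) - 23) = -768/10 + sqrt((4 + 4)*(37 - 32) - 23) = -768/10 + sqrt(8*5 - 23) = -64*6/5 + sqrt(40 - 23) = -384/5 + sqrt(17)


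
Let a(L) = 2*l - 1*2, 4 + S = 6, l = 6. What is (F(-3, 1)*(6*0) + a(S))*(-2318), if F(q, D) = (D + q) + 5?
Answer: -23180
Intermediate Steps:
S = 2 (S = -4 + 6 = 2)
F(q, D) = 5 + D + q
a(L) = 10 (a(L) = 2*6 - 1*2 = 12 - 2 = 10)
(F(-3, 1)*(6*0) + a(S))*(-2318) = ((5 + 1 - 3)*(6*0) + 10)*(-2318) = (3*0 + 10)*(-2318) = (0 + 10)*(-2318) = 10*(-2318) = -23180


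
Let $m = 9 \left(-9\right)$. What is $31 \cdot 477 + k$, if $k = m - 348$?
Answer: $14358$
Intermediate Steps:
$m = -81$
$k = -429$ ($k = -81 - 348 = -429$)
$31 \cdot 477 + k = 31 \cdot 477 - 429 = 14787 - 429 = 14358$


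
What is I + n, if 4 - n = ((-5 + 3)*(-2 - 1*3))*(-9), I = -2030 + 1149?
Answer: -787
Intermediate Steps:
I = -881
n = 94 (n = 4 - (-5 + 3)*(-2 - 1*3)*(-9) = 4 - (-2*(-2 - 3))*(-9) = 4 - (-2*(-5))*(-9) = 4 - 10*(-9) = 4 - 1*(-90) = 4 + 90 = 94)
I + n = -881 + 94 = -787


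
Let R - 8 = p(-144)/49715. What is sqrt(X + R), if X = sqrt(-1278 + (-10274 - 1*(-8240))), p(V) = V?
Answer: 2*sqrt(4941372710 + 7414743675*I*sqrt(23))/49715 ≈ 5.7489 + 5.0053*I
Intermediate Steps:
R = 397576/49715 (R = 8 - 144/49715 = 397576/49715 ≈ 7.9971)
X = 12*I*sqrt(23) (X = sqrt(-1278 + (-10274 + 8240)) = sqrt(-1278 - 2034) = sqrt(-3312) = 12*I*sqrt(23) ≈ 57.55*I)
sqrt(X + R) = sqrt(12*I*sqrt(23) + 397576/49715) = sqrt(397576/49715 + 12*I*sqrt(23))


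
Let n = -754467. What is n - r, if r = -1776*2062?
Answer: 2907645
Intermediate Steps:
r = -3662112
n - r = -754467 - 1*(-3662112) = -754467 + 3662112 = 2907645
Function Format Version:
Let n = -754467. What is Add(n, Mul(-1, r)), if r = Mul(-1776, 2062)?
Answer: 2907645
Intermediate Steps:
r = -3662112
Add(n, Mul(-1, r)) = Add(-754467, Mul(-1, -3662112)) = Add(-754467, 3662112) = 2907645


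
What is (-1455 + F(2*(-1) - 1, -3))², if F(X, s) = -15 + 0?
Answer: 2160900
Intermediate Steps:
F(X, s) = -15
(-1455 + F(2*(-1) - 1, -3))² = (-1455 - 15)² = (-1470)² = 2160900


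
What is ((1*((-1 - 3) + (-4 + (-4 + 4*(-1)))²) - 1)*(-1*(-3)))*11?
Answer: 4587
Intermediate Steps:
((1*((-1 - 3) + (-4 + (-4 + 4*(-1)))²) - 1)*(-1*(-3)))*11 = ((1*(-4 + (-4 + (-4 - 4))²) - 1)*3)*11 = ((1*(-4 + (-4 - 8)²) - 1)*3)*11 = ((1*(-4 + (-12)²) - 1)*3)*11 = ((1*(-4 + 144) - 1)*3)*11 = ((1*140 - 1)*3)*11 = ((140 - 1)*3)*11 = (139*3)*11 = 417*11 = 4587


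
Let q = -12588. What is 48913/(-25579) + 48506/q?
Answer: -928225909/160994226 ≈ -5.7656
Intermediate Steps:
48913/(-25579) + 48506/q = 48913/(-25579) + 48506/(-12588) = 48913*(-1/25579) + 48506*(-1/12588) = -48913/25579 - 24253/6294 = -928225909/160994226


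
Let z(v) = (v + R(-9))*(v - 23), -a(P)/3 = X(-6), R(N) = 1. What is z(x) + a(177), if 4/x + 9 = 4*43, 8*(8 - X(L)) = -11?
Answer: -10981345/212552 ≈ -51.664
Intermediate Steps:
X(L) = 75/8 (X(L) = 8 - ⅛*(-11) = 8 + 11/8 = 75/8)
a(P) = -225/8 (a(P) = -3*75/8 = -225/8)
x = 4/163 (x = 4/(-9 + 4*43) = 4/(-9 + 172) = 4/163 ≈ 0.024540)
z(v) = (1 + v)*(-23 + v) (z(v) = (v + 1)*(v - 23) = (1 + v)*(-23 + v))
z(x) + a(177) = (-23 + (4/163)² - 22*4/163) - 225/8 = (-23 + 16/26569 - 88/163) - 225/8 = -625415/26569 - 225/8 = -10981345/212552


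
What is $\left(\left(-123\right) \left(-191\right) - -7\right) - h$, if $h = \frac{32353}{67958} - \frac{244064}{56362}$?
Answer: $\frac{45012804663763}{1915124398} \approx 23504.0$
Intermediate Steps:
$h = - \frac{7381310763}{1915124398}$ ($h = 32353 \cdot \frac{1}{67958} - \frac{122032}{28181} = \frac{32353}{67958} - \frac{122032}{28181} = - \frac{7381310763}{1915124398} \approx -3.8542$)
$\left(\left(-123\right) \left(-191\right) - -7\right) - h = \left(\left(-123\right) \left(-191\right) - -7\right) - - \frac{7381310763}{1915124398} = \left(23493 + \left(-105 + 112\right)\right) + \frac{7381310763}{1915124398} = \left(23493 + 7\right) + \frac{7381310763}{1915124398} = 23500 + \frac{7381310763}{1915124398} = \frac{45012804663763}{1915124398}$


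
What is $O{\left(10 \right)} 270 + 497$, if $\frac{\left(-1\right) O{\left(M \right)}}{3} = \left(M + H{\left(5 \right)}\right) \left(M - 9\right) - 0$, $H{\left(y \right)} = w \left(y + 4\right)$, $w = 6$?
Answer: $-51343$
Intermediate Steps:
$H{\left(y \right)} = 24 + 6 y$ ($H{\left(y \right)} = 6 \left(y + 4\right) = 6 \left(4 + y\right) = 24 + 6 y$)
$O{\left(M \right)} = - 3 \left(-9 + M\right) \left(54 + M\right)$ ($O{\left(M \right)} = - 3 \left(\left(M + \left(24 + 6 \cdot 5\right)\right) \left(M - 9\right) - 0\right) = - 3 \left(\left(M + \left(24 + 30\right)\right) \left(-9 + M\right) + 0\right) = - 3 \left(\left(M + 54\right) \left(-9 + M\right) + 0\right) = - 3 \left(\left(54 + M\right) \left(-9 + M\right) + 0\right) = - 3 \left(\left(-9 + M\right) \left(54 + M\right) + 0\right) = - 3 \left(-9 + M\right) \left(54 + M\right)$)
$O{\left(10 \right)} 270 + 497 = \left(1458 - 1350 - 3 \cdot 10^{2}\right) 270 + 497 = \left(1458 - 1350 - 300\right) 270 + 497 = \left(-192\right) 270 + 497 = -51840 + 497 = -51343$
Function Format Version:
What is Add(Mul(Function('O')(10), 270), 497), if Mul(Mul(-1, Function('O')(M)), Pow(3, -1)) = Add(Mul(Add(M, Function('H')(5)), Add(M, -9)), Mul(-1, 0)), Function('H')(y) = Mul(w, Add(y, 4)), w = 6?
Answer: -51343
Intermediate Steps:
Function('H')(y) = Add(24, Mul(6, y)) (Function('H')(y) = Mul(6, Add(y, 4)) = Mul(6, Add(4, y)) = Add(24, Mul(6, y)))
Function('O')(M) = Mul(-3, Add(-9, M), Add(54, M)) (Function('O')(M) = Mul(-3, Add(Mul(Add(M, Add(24, Mul(6, 5))), Add(M, -9)), Mul(-1, 0))) = Mul(-3, Add(Mul(Add(M, Add(24, 30)), Add(-9, M)), 0)) = Mul(-3, Add(Mul(Add(M, 54), Add(-9, M)), 0)) = Mul(-3, Add(Mul(Add(54, M), Add(-9, M)), 0)) = Mul(-3, Add(Mul(Add(-9, M), Add(54, M)), 0)) = Mul(-3, Mul(Add(-9, M), Add(54, M))) = Mul(-3, Add(-9, M), Add(54, M)))
Add(Mul(Function('O')(10), 270), 497) = Add(Mul(Add(1458, Mul(-135, 10), Mul(-3, Pow(10, 2))), 270), 497) = Add(Mul(Add(1458, -1350, Mul(-3, 100)), 270), 497) = Add(Mul(Add(1458, -1350, -300), 270), 497) = Add(Mul(-192, 270), 497) = Add(-51840, 497) = -51343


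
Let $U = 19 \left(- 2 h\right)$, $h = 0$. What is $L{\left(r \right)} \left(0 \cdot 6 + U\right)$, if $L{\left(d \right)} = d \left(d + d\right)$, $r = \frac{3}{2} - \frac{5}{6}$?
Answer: $0$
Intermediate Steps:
$r = \frac{2}{3}$ ($r = 3 \cdot \frac{1}{2} - \frac{5}{6} = \frac{3}{2} - \frac{5}{6} = \frac{2}{3} \approx 0.66667$)
$L{\left(d \right)} = 2 d^{2}$ ($L{\left(d \right)} = d 2 d = 2 d^{2}$)
$U = 0$ ($U = 19 \left(\left(-2\right) 0\right) = 19 \cdot 0 = 0$)
$L{\left(r \right)} \left(0 \cdot 6 + U\right) = 2 \left(\frac{2}{3}\right)^{2} \left(0 \cdot 6 + 0\right) = 2 \cdot \frac{4}{9} \left(0 + 0\right) = \frac{8}{9} \cdot 0 = 0$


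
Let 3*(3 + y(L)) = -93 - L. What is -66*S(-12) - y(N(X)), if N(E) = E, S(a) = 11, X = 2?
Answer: -2074/3 ≈ -691.33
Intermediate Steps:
y(L) = -34 - L/3 (y(L) = -3 + (-93 - L)/3 = -3 + (-31 - L/3) = -34 - L/3)
-66*S(-12) - y(N(X)) = -66*11 - (-34 - ⅓*2) = -726 - (-34 - ⅔) = -726 - 1*(-104/3) = -726 + 104/3 = -2074/3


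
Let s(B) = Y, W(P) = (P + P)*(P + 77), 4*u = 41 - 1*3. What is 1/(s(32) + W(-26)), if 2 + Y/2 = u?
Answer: -1/2637 ≈ -0.00037922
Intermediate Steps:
u = 19/2 (u = (41 - 1*3)/4 = (41 - 3)/4 = (¼)*38 = 19/2 ≈ 9.5000)
Y = 15 (Y = -4 + 2*(19/2) = -4 + 19 = 15)
W(P) = 2*P*(77 + P) (W(P) = (2*P)*(77 + P) = 2*P*(77 + P))
s(B) = 15
1/(s(32) + W(-26)) = 1/(15 + 2*(-26)*(77 - 26)) = 1/(15 + 2*(-26)*51) = 1/(15 - 2652) = 1/(-2637) = -1/2637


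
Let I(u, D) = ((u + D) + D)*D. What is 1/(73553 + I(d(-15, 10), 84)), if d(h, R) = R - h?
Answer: 1/89765 ≈ 1.1140e-5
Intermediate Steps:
I(u, D) = D*(u + 2*D) (I(u, D) = ((D + u) + D)*D = (u + 2*D)*D = D*(u + 2*D))
1/(73553 + I(d(-15, 10), 84)) = 1/(73553 + 84*((10 - 1*(-15)) + 2*84)) = 1/(73553 + 84*((10 + 15) + 168)) = 1/(73553 + 84*(25 + 168)) = 1/(73553 + 84*193) = 1/(73553 + 16212) = 1/89765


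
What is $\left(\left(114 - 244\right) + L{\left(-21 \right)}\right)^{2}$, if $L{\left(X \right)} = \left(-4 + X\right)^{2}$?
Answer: $245025$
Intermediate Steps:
$\left(\left(114 - 244\right) + L{\left(-21 \right)}\right)^{2} = \left(\left(114 - 244\right) + \left(-4 - 21\right)^{2}\right)^{2} = \left(\left(114 - 244\right) + \left(-25\right)^{2}\right)^{2} = \left(-130 + 625\right)^{2} = 495^{2} = 245025$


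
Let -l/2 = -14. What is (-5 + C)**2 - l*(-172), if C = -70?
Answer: 10441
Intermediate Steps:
l = 28 (l = -2*(-14) = 28)
(-5 + C)**2 - l*(-172) = (-5 - 70)**2 - 28*(-172) = (-75)**2 - 1*(-4816) = 5625 + 4816 = 10441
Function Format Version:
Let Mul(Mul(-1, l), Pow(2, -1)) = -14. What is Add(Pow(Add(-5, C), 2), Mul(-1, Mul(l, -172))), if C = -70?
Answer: 10441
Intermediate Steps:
l = 28 (l = Mul(-2, -14) = 28)
Add(Pow(Add(-5, C), 2), Mul(-1, Mul(l, -172))) = Add(Pow(Add(-5, -70), 2), Mul(-1, Mul(28, -172))) = Add(Pow(-75, 2), Mul(-1, -4816)) = Add(5625, 4816) = 10441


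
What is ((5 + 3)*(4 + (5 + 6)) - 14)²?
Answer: 11236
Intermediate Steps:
((5 + 3)*(4 + (5 + 6)) - 14)² = (8*(4 + 11) - 14)² = (8*15 - 14)² = (120 - 14)² = 106² = 11236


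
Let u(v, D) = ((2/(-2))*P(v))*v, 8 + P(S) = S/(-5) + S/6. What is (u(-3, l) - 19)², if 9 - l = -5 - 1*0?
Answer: 182329/100 ≈ 1823.3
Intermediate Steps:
l = 14 (l = 9 - (-5 - 1*0) = 9 - (-5 + 0) = 9 - 1*(-5) = 9 + 5 = 14)
P(S) = -8 - S/30 (P(S) = -8 + (S/(-5) + S/6) = -8 + (S*(-⅕) + S*(⅙)) = -8 + (-S/5 + S/6) = -8 - S/30)
u(v, D) = v*(8 + v/30) (u(v, D) = ((2/(-2))*(-8 - v/30))*v = ((2*(-½))*(-8 - v/30))*v = (-(-8 - v/30))*v = (8 + v/30)*v = v*(8 + v/30))
(u(-3, l) - 19)² = ((1/30)*(-3)*(240 - 3) - 19)² = ((1/30)*(-3)*237 - 19)² = (-237/10 - 19)² = (-427/10)² = 182329/100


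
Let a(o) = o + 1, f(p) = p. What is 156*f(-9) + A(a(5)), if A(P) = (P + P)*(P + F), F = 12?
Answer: -1188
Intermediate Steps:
a(o) = 1 + o
A(P) = 2*P*(12 + P) (A(P) = (P + P)*(P + 12) = (2*P)*(12 + P) = 2*P*(12 + P))
156*f(-9) + A(a(5)) = 156*(-9) + 2*(1 + 5)*(12 + (1 + 5)) = -1404 + 2*6*(12 + 6) = -1404 + 2*6*18 = -1404 + 216 = -1188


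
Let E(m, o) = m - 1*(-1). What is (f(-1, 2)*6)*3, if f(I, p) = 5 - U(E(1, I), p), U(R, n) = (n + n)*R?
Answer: -54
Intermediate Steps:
E(m, o) = 1 + m (E(m, o) = m + 1 = 1 + m)
U(R, n) = 2*R*n (U(R, n) = (2*n)*R = 2*R*n)
f(I, p) = 5 - 4*p (f(I, p) = 5 - 2*(1 + 1)*p = 5 - 2*2*p = 5 - 4*p)
(f(-1, 2)*6)*3 = ((5 - 4*2)*6)*3 = ((5 - 8)*6)*3 = -3*6*3 = -18*3 = -54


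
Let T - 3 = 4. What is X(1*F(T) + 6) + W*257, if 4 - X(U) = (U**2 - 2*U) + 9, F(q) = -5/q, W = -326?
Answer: -4106414/49 ≈ -83804.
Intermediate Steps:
T = 7 (T = 3 + 4 = 7)
X(U) = -5 - U**2 + 2*U (X(U) = 4 - ((U**2 - 2*U) + 9) = 4 - (9 + U**2 - 2*U) = 4 + (-9 - U**2 + 2*U) = -5 - U**2 + 2*U)
X(1*F(T) + 6) + W*257 = (-5 - (1*(-5/7) + 6)**2 + 2*(1*(-5/7) + 6)) - 326*257 = (-5 - (1*(-5*1/7) + 6)**2 + 2*(1*(-5*1/7) + 6)) - 83782 = (-5 - (1*(-5/7) + 6)**2 + 2*(1*(-5/7) + 6)) - 83782 = (-5 - (-5/7 + 6)**2 + 2*(-5/7 + 6)) - 83782 = (-5 - (37/7)**2 + 2*(37/7)) - 83782 = (-5 - 1*1369/49 + 74/7) - 83782 = (-5 - 1369/49 + 74/7) - 83782 = -1096/49 - 83782 = -4106414/49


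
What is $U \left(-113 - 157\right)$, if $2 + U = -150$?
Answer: $41040$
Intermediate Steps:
$U = -152$ ($U = -2 - 150 = -152$)
$U \left(-113 - 157\right) = - 152 \left(-113 - 157\right) = \left(-152\right) \left(-270\right) = 41040$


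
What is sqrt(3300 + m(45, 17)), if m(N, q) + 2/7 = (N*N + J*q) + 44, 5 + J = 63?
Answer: sqrt(311381)/7 ≈ 79.716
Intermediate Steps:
J = 58 (J = -5 + 63 = 58)
m(N, q) = 306/7 + N**2 + 58*q (m(N, q) = -2/7 + ((N*N + 58*q) + 44) = -2/7 + ((N**2 + 58*q) + 44) = -2/7 + (44 + N**2 + 58*q) = 306/7 + N**2 + 58*q)
sqrt(3300 + m(45, 17)) = sqrt(3300 + (306/7 + 45**2 + 58*17)) = sqrt(3300 + (306/7 + 2025 + 986)) = sqrt(3300 + 21383/7) = sqrt(44483/7) = sqrt(311381)/7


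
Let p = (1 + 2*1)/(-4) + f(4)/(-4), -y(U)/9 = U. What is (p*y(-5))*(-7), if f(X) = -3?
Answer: 0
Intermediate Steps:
y(U) = -9*U
p = 0 (p = (1 + 2*1)/(-4) - 3/(-4) = (1 + 2)*(-1/4) - 3*(-1/4) = 3*(-1/4) + 3/4 = -3/4 + 3/4 = 0)
(p*y(-5))*(-7) = (0*(-9*(-5)))*(-7) = (0*45)*(-7) = 0*(-7) = 0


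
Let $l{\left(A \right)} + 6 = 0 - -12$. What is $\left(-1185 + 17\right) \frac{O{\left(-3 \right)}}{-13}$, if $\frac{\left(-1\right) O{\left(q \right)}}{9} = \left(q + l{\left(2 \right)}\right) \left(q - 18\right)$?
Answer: $\frac{662256}{13} \approx 50943.0$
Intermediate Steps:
$l{\left(A \right)} = 6$ ($l{\left(A \right)} = -6 + \left(0 - -12\right) = -6 + \left(0 + 12\right) = -6 + 12 = 6$)
$O{\left(q \right)} = - 9 \left(-18 + q\right) \left(6 + q\right)$ ($O{\left(q \right)} = - 9 \left(q + 6\right) \left(q - 18\right) = - 9 \left(6 + q\right) \left(-18 + q\right) = - 9 \left(-18 + q\right) \left(6 + q\right)$)
$\left(-1185 + 17\right) \frac{O{\left(-3 \right)}}{-13} = \left(-1185 + 17\right) \frac{972 - 9 \left(-3\right)^{2} + 108 \left(-3\right)}{-13} = - 1168 \left(972 - 81 - 324\right) \left(- \frac{1}{13}\right) = - 1168 \cdot 567 \left(- \frac{1}{13}\right) = \left(-1168\right) \left(- \frac{567}{13}\right) = \frac{662256}{13}$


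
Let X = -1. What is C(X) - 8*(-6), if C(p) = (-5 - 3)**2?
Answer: 112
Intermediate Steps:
C(p) = 64 (C(p) = (-8)**2 = 64)
C(X) - 8*(-6) = 64 - 8*(-6) = 64 + 48 = 112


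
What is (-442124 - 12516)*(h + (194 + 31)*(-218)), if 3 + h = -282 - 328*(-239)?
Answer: -13210474480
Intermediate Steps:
h = 78107 (h = -3 + (-282 - 328*(-239)) = -3 + (-282 + 78392) = -3 + 78110 = 78107)
(-442124 - 12516)*(h + (194 + 31)*(-218)) = (-442124 - 12516)*(78107 + (194 + 31)*(-218)) = -454640*(78107 + 225*(-218)) = -454640*(78107 - 49050) = -454640*29057 = -13210474480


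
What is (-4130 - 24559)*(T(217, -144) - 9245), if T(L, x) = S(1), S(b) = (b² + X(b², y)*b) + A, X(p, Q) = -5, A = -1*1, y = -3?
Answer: 265373250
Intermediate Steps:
A = -1
S(b) = -1 + b² - 5*b (S(b) = (b² - 5*b) - 1 = -1 + b² - 5*b)
T(L, x) = -5 (T(L, x) = -1 + 1² - 5*1 = -1 + 1 - 5 = -5)
(-4130 - 24559)*(T(217, -144) - 9245) = (-4130 - 24559)*(-5 - 9245) = -28689*(-9250) = 265373250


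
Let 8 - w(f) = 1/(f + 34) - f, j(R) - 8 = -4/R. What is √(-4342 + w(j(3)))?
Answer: I*√579675558/366 ≈ 65.783*I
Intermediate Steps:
j(R) = 8 - 4/R
w(f) = 8 + f - 1/(34 + f) (w(f) = 8 - (1/(f + 34) - f) = 8 - (1/(34 + f) - f) = 8 + (f - 1/(34 + f)) = 8 + f - 1/(34 + f))
√(-4342 + w(j(3))) = √(-4342 + (271 + (8 - 4/3)² + 42*(8 - 4/3))/(34 + (8 - 4/3))) = √(-4342 + (271 + (20/3)² + 42*(20/3))/(34 + 20/3)) = √(-4342 + (271 + 400/9 + 280)/(122/3)) = √(-4342 + (3/122)*(5359/9)) = √(-4342 + 5359/366) = √(-1583813/366) = I*√579675558/366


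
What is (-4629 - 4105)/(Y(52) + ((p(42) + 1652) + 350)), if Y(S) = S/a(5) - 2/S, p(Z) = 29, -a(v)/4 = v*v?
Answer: -5677100/1319787 ≈ -4.3015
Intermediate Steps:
a(v) = -4*v² (a(v) = -4*v*v = -4*v²)
Y(S) = -2/S - S/100 (Y(S) = S/((-4*5²)) - 2/S = S/((-4*25)) - 2/S = S/(-100) - 2/S = S*(-1/100) - 2/S = -S/100 - 2/S = -2/S - S/100)
(-4629 - 4105)/(Y(52) + ((p(42) + 1652) + 350)) = (-4629 - 4105)/((-2/52 - 1/100*52) + ((29 + 1652) + 350)) = -8734/((-2*1/52 - 13/25) + (1681 + 350)) = -8734/((-1/26 - 13/25) + 2031) = -8734/(-363/650 + 2031) = -8734/1319787/650 = -8734*650/1319787 = -5677100/1319787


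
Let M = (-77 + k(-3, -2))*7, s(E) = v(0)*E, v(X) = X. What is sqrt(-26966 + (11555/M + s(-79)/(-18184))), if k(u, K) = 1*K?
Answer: I*sqrt(8252835409)/553 ≈ 164.28*I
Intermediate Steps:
k(u, K) = K
s(E) = 0 (s(E) = 0*E = 0)
M = -553 (M = (-77 - 2)*7 = -79*7 = -553)
sqrt(-26966 + (11555/M + s(-79)/(-18184))) = sqrt(-26966 + (11555/(-553) + 0/(-18184))) = sqrt(-26966 + (11555*(-1/553) + 0*(-1/18184))) = sqrt(-26966 + (-11555/553 + 0)) = sqrt(-26966 - 11555/553) = sqrt(-14923753/553) = I*sqrt(8252835409)/553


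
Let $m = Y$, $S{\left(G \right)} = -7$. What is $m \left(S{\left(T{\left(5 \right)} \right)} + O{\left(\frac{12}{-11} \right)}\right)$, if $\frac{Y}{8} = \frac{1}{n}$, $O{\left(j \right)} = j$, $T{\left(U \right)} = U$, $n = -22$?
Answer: $\frac{356}{121} \approx 2.9422$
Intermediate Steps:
$Y = - \frac{4}{11}$ ($Y = \frac{8}{-22} = 8 \left(- \frac{1}{22}\right) = - \frac{4}{11} \approx -0.36364$)
$m = - \frac{4}{11} \approx -0.36364$
$m \left(S{\left(T{\left(5 \right)} \right)} + O{\left(\frac{12}{-11} \right)}\right) = - \frac{4 \left(-7 + \frac{12}{-11}\right)}{11} = - \frac{4 \left(-7 + 12 \left(- \frac{1}{11}\right)\right)}{11} = - \frac{4 \left(-7 - \frac{12}{11}\right)}{11} = \left(- \frac{4}{11}\right) \left(- \frac{89}{11}\right) = \frac{356}{121}$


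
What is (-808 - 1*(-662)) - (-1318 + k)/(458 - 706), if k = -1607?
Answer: -39133/248 ≈ -157.79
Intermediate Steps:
(-808 - 1*(-662)) - (-1318 + k)/(458 - 706) = (-808 - 1*(-662)) - (-1318 - 1607)/(458 - 706) = (-808 + 662) - (-2925)/(-248) = -146 - (-2925)*(-1)/248 = -146 - 1*2925/248 = -146 - 2925/248 = -39133/248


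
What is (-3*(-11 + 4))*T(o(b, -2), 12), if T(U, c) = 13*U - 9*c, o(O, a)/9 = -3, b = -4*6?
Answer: -9639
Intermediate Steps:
b = -24
o(O, a) = -27 (o(O, a) = 9*(-3) = -27)
T(U, c) = -9*c + 13*U
(-3*(-11 + 4))*T(o(b, -2), 12) = (-3*(-11 + 4))*(-9*12 + 13*(-27)) = (-3*(-7))*(-108 - 351) = 21*(-459) = -9639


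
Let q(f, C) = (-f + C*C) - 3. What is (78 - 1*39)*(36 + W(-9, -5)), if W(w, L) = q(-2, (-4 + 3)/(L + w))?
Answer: 267579/196 ≈ 1365.2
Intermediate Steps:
q(f, C) = -3 + C**2 - f (q(f, C) = (-f + C**2) - 3 = (C**2 - f) - 3 = -3 + C**2 - f)
W(w, L) = -1 + (L + w)**(-2) (W(w, L) = -3 + ((-4 + 3)/(L + w))**2 - 1*(-2) = -3 + (-1/(L + w))**2 + 2 = -3 + (L + w)**(-2) + 2 = -1 + (L + w)**(-2))
(78 - 1*39)*(36 + W(-9, -5)) = (78 - 1*39)*(36 + (-1 + (-5 - 9)**(-2))) = (78 - 39)*(36 + (-1 + (-14)**(-2))) = 39*(36 + (-1 + 1/196)) = 39*(36 - 195/196) = 39*(6861/196) = 267579/196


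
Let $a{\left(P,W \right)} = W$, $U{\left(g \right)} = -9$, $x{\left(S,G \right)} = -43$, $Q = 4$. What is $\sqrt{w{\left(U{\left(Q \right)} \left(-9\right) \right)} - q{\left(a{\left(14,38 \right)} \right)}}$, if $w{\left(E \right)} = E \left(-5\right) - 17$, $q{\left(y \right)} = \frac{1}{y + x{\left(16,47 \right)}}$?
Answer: $\frac{i \sqrt{10545}}{5} \approx 20.538 i$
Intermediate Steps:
$q{\left(y \right)} = \frac{1}{-43 + y}$ ($q{\left(y \right)} = \frac{1}{y - 43} = \frac{1}{-43 + y}$)
$w{\left(E \right)} = -17 - 5 E$ ($w{\left(E \right)} = - 5 E - 17 = -17 - 5 E$)
$\sqrt{w{\left(U{\left(Q \right)} \left(-9\right) \right)} - q{\left(a{\left(14,38 \right)} \right)}} = \sqrt{\left(-17 - 5 \left(\left(-9\right) \left(-9\right)\right)\right) - \frac{1}{-43 + 38}} = \sqrt{\left(-17 - 405\right) - \frac{1}{-5}} = \sqrt{\left(-17 - 405\right) - - \frac{1}{5}} = \sqrt{-422 + \frac{1}{5}} = \sqrt{- \frac{2109}{5}} = \frac{i \sqrt{10545}}{5}$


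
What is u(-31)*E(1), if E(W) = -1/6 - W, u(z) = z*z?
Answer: -6727/6 ≈ -1121.2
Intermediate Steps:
u(z) = z**2
E(W) = -1/6 - W (E(W) = -1*1/6 - W = -1/6 - W)
u(-31)*E(1) = (-31)**2*(-1/6 - 1*1) = 961*(-1/6 - 1) = 961*(-7/6) = -6727/6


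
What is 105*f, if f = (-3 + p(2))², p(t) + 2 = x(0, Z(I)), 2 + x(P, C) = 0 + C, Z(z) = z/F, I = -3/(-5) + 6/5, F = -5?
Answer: 710976/125 ≈ 5687.8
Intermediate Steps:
I = 9/5 (I = -3*(-⅕) + 6*(⅕) = ⅗ + 6/5 = 9/5 ≈ 1.8000)
Z(z) = -z/5 (Z(z) = z/(-5) = z*(-⅕) = -z/5)
x(P, C) = -2 + C (x(P, C) = -2 + (0 + C) = -2 + C)
p(t) = -109/25 (p(t) = -2 + (-2 - ⅕*9/5) = -2 + (-2 - 9/25) = -2 - 59/25 = -109/25)
f = 33856/625 (f = (-3 - 109/25)² = (-184/25)² = 33856/625 ≈ 54.170)
105*f = 105*(33856/625) = 710976/125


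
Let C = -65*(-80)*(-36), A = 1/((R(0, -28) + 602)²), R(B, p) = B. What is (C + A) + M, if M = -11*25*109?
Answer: -78705088699/362404 ≈ -2.1718e+5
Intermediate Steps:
M = -29975 (M = -275*109 = -29975)
A = 1/362404 (A = 1/((0 + 602)²) = 1/(602²) = 1/362404 ≈ 2.7594e-6)
C = -187200 (C = 5200*(-36) = -187200)
(C + A) + M = (-187200 + 1/362404) - 29975 = -67842028799/362404 - 29975 = -78705088699/362404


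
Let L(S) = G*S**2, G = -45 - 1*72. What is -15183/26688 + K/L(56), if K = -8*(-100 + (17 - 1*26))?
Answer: -29135921/51000768 ≈ -0.57128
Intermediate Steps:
K = 872 (K = -8*(-100 + (17 - 26)) = -8*(-100 - 9) = -8*(-109) = 872)
G = -117 (G = -45 - 72 = -117)
L(S) = -117*S**2
-15183/26688 + K/L(56) = -15183/26688 + 872/((-117*56**2)) = -15183*1/26688 + 872/((-117*3136)) = -5061/8896 + 872/(-366912) = -5061/8896 + 872*(-1/366912) = -5061/8896 - 109/45864 = -29135921/51000768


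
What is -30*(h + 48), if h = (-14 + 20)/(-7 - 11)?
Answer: -1430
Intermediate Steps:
h = -⅓ (h = 6/(-18) = 6*(-1/18) = -⅓ ≈ -0.33333)
-30*(h + 48) = -30*(-⅓ + 48) = -30*143/3 = -1430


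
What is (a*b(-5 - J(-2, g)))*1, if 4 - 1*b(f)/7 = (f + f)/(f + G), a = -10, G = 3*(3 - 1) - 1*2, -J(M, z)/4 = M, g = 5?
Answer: -700/9 ≈ -77.778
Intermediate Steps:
J(M, z) = -4*M
G = 4 (G = 3*2 - 2 = 6 - 2 = 4)
b(f) = 28 - 14*f/(4 + f) (b(f) = 28 - 7*(f + f)/(f + 4) = 28 - 7*2*f/(4 + f) = 28 - 14*f/(4 + f))
(a*b(-5 - J(-2, g)))*1 = -140*(8 + (-5 - (-4)*(-2)))/(4 + (-5 - (-4)*(-2)))*1 = -140*(8 + (-5 - 1*8))/(4 + (-5 - 1*8))*1 = -140*(8 + (-5 - 8))/(4 + (-5 - 8))*1 = -140*(8 - 13)/(4 - 13)*1 = -140*(-5)/(-9)*1 = -140*(-1)*(-5)/9*1 = -10*70/9*1 = -700/9*1 = -700/9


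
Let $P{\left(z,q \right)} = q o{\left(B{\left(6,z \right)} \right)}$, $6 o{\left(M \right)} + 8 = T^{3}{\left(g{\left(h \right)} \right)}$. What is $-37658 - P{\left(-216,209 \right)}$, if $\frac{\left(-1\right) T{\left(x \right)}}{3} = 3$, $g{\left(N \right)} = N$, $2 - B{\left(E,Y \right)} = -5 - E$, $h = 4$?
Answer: $- \frac{71915}{6} \approx -11986.0$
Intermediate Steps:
$B{\left(E,Y \right)} = 7 + E$ ($B{\left(E,Y \right)} = 2 - \left(-5 - E\right) = 2 + \left(5 + E\right) = 7 + E$)
$T{\left(x \right)} = -9$ ($T{\left(x \right)} = \left(-3\right) 3 = -9$)
$o{\left(M \right)} = - \frac{737}{6}$ ($o{\left(M \right)} = - \frac{4}{3} + \frac{\left(-9\right)^{3}}{6} = - \frac{4}{3} + \frac{1}{6} \left(-729\right) = - \frac{4}{3} - \frac{243}{2} = - \frac{737}{6}$)
$P{\left(z,q \right)} = - \frac{737 q}{6}$ ($P{\left(z,q \right)} = q \left(- \frac{737}{6}\right) = - \frac{737 q}{6}$)
$-37658 - P{\left(-216,209 \right)} = -37658 - \left(- \frac{737}{6}\right) 209 = -37658 - - \frac{154033}{6} = -37658 + \frac{154033}{6} = - \frac{71915}{6}$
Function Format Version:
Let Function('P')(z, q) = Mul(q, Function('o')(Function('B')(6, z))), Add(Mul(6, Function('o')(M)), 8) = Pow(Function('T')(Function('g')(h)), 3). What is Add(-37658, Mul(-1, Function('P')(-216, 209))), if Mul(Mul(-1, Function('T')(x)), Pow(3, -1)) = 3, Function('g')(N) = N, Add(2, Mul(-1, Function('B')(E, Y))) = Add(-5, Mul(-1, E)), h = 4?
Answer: Rational(-71915, 6) ≈ -11986.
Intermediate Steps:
Function('B')(E, Y) = Add(7, E) (Function('B')(E, Y) = Add(2, Mul(-1, Add(-5, Mul(-1, E)))) = Add(2, Add(5, E)) = Add(7, E))
Function('T')(x) = -9 (Function('T')(x) = Mul(-3, 3) = -9)
Function('o')(M) = Rational(-737, 6) (Function('o')(M) = Add(Rational(-4, 3), Mul(Rational(1, 6), Pow(-9, 3))) = Add(Rational(-4, 3), Mul(Rational(1, 6), -729)) = Add(Rational(-4, 3), Rational(-243, 2)) = Rational(-737, 6))
Function('P')(z, q) = Mul(Rational(-737, 6), q) (Function('P')(z, q) = Mul(q, Rational(-737, 6)) = Mul(Rational(-737, 6), q))
Add(-37658, Mul(-1, Function('P')(-216, 209))) = Add(-37658, Mul(-1, Mul(Rational(-737, 6), 209))) = Add(-37658, Mul(-1, Rational(-154033, 6))) = Add(-37658, Rational(154033, 6)) = Rational(-71915, 6)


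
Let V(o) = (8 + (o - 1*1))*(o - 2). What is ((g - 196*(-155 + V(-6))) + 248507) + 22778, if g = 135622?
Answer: 438855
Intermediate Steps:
V(o) = (-2 + o)*(7 + o) (V(o) = (8 + (o - 1))*(-2 + o) = (8 + (-1 + o))*(-2 + o) = (7 + o)*(-2 + o) = (-2 + o)*(7 + o))
((g - 196*(-155 + V(-6))) + 248507) + 22778 = ((135622 - 196*(-155 + (-14 + (-6)**2 + 5*(-6)))) + 248507) + 22778 = ((135622 - 196*(-155 + (-14 + 36 - 30))) + 248507) + 22778 = ((135622 - 196*(-155 - 8)) + 248507) + 22778 = ((135622 - 196*(-163)) + 248507) + 22778 = ((135622 - 1*(-31948)) + 248507) + 22778 = ((135622 + 31948) + 248507) + 22778 = (167570 + 248507) + 22778 = 416077 + 22778 = 438855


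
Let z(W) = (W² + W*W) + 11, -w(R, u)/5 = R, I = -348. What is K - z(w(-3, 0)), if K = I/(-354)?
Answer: -27141/59 ≈ -460.02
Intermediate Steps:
w(R, u) = -5*R
z(W) = 11 + 2*W² (z(W) = (W² + W²) + 11 = 2*W² + 11 = 11 + 2*W²)
K = 58/59 (K = -348/(-354) = -348*(-1/354) = 58/59 ≈ 0.98305)
K - z(w(-3, 0)) = 58/59 - (11 + 2*(-5*(-3))²) = 58/59 - (11 + 2*15²) = 58/59 - (11 + 2*225) = 58/59 - (11 + 450) = 58/59 - 1*461 = 58/59 - 461 = -27141/59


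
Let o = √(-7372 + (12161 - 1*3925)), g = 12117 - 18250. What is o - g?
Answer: 6133 + 12*√6 ≈ 6162.4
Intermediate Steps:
g = -6133
o = 12*√6 (o = √(-7372 + (12161 - 3925)) = √(-7372 + 8236) = √864 = 12*√6 ≈ 29.394)
o - g = 12*√6 - 1*(-6133) = 12*√6 + 6133 = 6133 + 12*√6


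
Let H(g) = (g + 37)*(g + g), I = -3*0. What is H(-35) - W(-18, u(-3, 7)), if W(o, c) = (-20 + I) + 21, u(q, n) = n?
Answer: -141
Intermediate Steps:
I = 0
W(o, c) = 1 (W(o, c) = (-20 + 0) + 21 = -20 + 21 = 1)
H(g) = 2*g*(37 + g) (H(g) = (37 + g)*(2*g) = 2*g*(37 + g))
H(-35) - W(-18, u(-3, 7)) = 2*(-35)*(37 - 35) - 1*1 = 2*(-35)*2 - 1 = -140 - 1 = -141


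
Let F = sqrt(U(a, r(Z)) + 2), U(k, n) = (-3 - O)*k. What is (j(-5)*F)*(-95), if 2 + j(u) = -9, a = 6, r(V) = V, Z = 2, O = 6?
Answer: 2090*I*sqrt(13) ≈ 7535.6*I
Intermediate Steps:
j(u) = -11 (j(u) = -2 - 9 = -11)
U(k, n) = -9*k (U(k, n) = (-3 - 1*6)*k = (-3 - 6)*k = -9*k)
F = 2*I*sqrt(13) (F = sqrt(-9*6 + 2) = sqrt(-54 + 2) = sqrt(-52) = 2*I*sqrt(13) ≈ 7.2111*I)
(j(-5)*F)*(-95) = -22*I*sqrt(13)*(-95) = 2090*I*sqrt(13)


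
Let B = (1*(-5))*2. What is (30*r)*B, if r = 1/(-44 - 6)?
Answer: 6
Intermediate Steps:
r = -1/50 (r = 1/(-50) = -1/50 ≈ -0.020000)
B = -10 (B = -5*2 = -10)
(30*r)*B = (30*(-1/50))*(-10) = -⅗*(-10) = 6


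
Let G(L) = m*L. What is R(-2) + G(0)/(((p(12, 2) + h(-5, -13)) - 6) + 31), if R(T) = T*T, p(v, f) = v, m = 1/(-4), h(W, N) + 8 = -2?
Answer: 4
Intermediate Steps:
h(W, N) = -10 (h(W, N) = -8 - 2 = -10)
m = -¼ ≈ -0.25000
R(T) = T²
G(L) = -L/4
R(-2) + G(0)/(((p(12, 2) + h(-5, -13)) - 6) + 31) = (-2)² + (-¼*0)/(((12 - 10) - 6) + 31) = 4 + 0/((2 - 6) + 31) = 4 + 0/(-4 + 31) = 4 + 0/27 = 4 + (1/27)*0 = 4 + 0 = 4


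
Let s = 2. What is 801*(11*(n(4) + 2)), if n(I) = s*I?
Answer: 88110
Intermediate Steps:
n(I) = 2*I
801*(11*(n(4) + 2)) = 801*(11*(2*4 + 2)) = 801*(11*(8 + 2)) = 801*(11*10) = 801*110 = 88110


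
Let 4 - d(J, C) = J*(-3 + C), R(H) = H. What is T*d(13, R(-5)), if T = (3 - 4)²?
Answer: 108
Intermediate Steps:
d(J, C) = 4 - J*(-3 + C)
T = 1 (T = (-1)² = 1)
T*d(13, R(-5)) = 1*(4 + 3*13 - 1*(-5)*13) = 1*(4 + 39 + 65) = 1*108 = 108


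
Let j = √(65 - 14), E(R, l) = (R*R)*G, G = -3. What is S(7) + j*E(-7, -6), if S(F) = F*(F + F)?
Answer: 98 - 147*√51 ≈ -951.79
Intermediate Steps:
E(R, l) = -3*R² (E(R, l) = (R*R)*(-3) = R²*(-3) = -3*R²)
S(F) = 2*F² (S(F) = F*(2*F) = 2*F²)
j = √51 ≈ 7.1414
S(7) + j*E(-7, -6) = 2*7² + √51*(-3*(-7)²) = 2*49 + √51*(-3*49) = 98 + √51*(-147) = 98 - 147*√51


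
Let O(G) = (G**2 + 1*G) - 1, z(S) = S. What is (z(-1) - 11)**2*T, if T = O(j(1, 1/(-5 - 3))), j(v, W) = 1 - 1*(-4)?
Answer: 4176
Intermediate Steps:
j(v, W) = 5 (j(v, W) = 1 + 4 = 5)
O(G) = -1 + G + G**2 (O(G) = (G**2 + G) - 1 = (G + G**2) - 1 = -1 + G + G**2)
T = 29 (T = -1 + 5 + 5**2 = -1 + 5 + 25 = 29)
(z(-1) - 11)**2*T = (-1 - 11)**2*29 = (-12)**2*29 = 144*29 = 4176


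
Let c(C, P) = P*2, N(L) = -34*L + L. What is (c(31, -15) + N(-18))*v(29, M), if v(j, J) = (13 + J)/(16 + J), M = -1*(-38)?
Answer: 1598/3 ≈ 532.67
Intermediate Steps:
N(L) = -33*L
M = 38
c(C, P) = 2*P
v(j, J) = (13 + J)/(16 + J)
(c(31, -15) + N(-18))*v(29, M) = (2*(-15) - 33*(-18))*((13 + 38)/(16 + 38)) = (-30 + 594)*(51/54) = 564*((1/54)*51) = 564*(17/18) = 1598/3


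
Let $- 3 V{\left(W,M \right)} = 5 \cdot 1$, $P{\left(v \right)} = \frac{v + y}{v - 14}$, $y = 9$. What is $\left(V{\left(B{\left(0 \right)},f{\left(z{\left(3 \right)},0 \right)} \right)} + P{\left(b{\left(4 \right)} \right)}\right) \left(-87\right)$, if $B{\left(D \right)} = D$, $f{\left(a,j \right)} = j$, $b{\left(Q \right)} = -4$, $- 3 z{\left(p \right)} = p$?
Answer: $\frac{1015}{6} \approx 169.17$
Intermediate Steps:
$z{\left(p \right)} = - \frac{p}{3}$
$P{\left(v \right)} = \frac{9 + v}{-14 + v}$ ($P{\left(v \right)} = \frac{v + 9}{v - 14} = \frac{9 + v}{-14 + v}$)
$V{\left(W,M \right)} = - \frac{5}{3}$ ($V{\left(W,M \right)} = - \frac{5 \cdot 1}{3} = \left(- \frac{1}{3}\right) 5 = - \frac{5}{3}$)
$\left(V{\left(B{\left(0 \right)},f{\left(z{\left(3 \right)},0 \right)} \right)} + P{\left(b{\left(4 \right)} \right)}\right) \left(-87\right) = \left(- \frac{5}{3} + \frac{9 - 4}{-14 - 4}\right) \left(-87\right) = \left(- \frac{5}{3} + \frac{1}{-18} \cdot 5\right) \left(-87\right) = \left(- \frac{5}{3} - \frac{5}{18}\right) \left(-87\right) = \left(- \frac{35}{18}\right) \left(-87\right) = \frac{1015}{6}$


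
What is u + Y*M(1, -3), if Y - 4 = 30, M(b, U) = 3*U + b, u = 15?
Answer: -257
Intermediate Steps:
M(b, U) = b + 3*U
Y = 34 (Y = 4 + 30 = 34)
u + Y*M(1, -3) = 15 + 34*(1 + 3*(-3)) = 15 + 34*(1 - 9) = 15 + 34*(-8) = 15 - 272 = -257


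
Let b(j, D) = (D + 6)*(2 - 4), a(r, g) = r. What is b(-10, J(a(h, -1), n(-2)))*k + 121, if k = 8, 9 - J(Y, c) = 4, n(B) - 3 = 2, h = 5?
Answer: -55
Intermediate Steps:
n(B) = 5 (n(B) = 3 + 2 = 5)
J(Y, c) = 5 (J(Y, c) = 9 - 1*4 = 9 - 4 = 5)
b(j, D) = -12 - 2*D (b(j, D) = (6 + D)*(-2) = -12 - 2*D)
b(-10, J(a(h, -1), n(-2)))*k + 121 = (-12 - 2*5)*8 + 121 = (-12 - 10)*8 + 121 = -22*8 + 121 = -176 + 121 = -55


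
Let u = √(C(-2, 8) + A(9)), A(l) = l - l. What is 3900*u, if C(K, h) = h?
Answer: 7800*√2 ≈ 11031.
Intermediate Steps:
A(l) = 0
u = 2*√2 (u = √(8 + 0) = √8 = 2*√2 ≈ 2.8284)
3900*u = 3900*(2*√2) = 7800*√2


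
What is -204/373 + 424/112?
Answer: 16913/5222 ≈ 3.2388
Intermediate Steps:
-204/373 + 424/112 = -204*1/373 + 424*(1/112) = -204/373 + 53/14 = 16913/5222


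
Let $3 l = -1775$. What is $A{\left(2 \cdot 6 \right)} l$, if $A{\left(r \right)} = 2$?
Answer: $- \frac{3550}{3} \approx -1183.3$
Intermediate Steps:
$l = - \frac{1775}{3}$ ($l = \frac{1}{3} \left(-1775\right) = - \frac{1775}{3} \approx -591.67$)
$A{\left(2 \cdot 6 \right)} l = 2 \left(- \frac{1775}{3}\right) = - \frac{3550}{3}$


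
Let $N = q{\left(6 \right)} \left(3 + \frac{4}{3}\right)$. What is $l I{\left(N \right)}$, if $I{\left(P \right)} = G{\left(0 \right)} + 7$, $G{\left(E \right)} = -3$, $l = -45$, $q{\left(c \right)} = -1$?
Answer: $-180$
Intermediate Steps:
$N = - \frac{13}{3}$ ($N = - (3 + \frac{4}{3}) = \left(-1\right) \frac{13}{3} = - \frac{13}{3} \approx -4.3333$)
$I{\left(P \right)} = 4$ ($I{\left(P \right)} = -3 + 7 = 4$)
$l I{\left(N \right)} = \left(-45\right) 4 = -180$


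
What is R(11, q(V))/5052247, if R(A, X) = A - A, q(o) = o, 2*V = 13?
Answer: 0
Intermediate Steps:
V = 13/2 (V = (½)*13 = 13/2 ≈ 6.5000)
R(A, X) = 0
R(11, q(V))/5052247 = 0/5052247 = 0*(1/5052247) = 0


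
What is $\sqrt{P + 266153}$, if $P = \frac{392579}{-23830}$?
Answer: $\frac{3 \sqrt{16792295131570}}{23830} \approx 515.88$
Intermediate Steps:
$P = - \frac{392579}{23830}$ ($P = 392579 \left(- \frac{1}{23830}\right) = - \frac{392579}{23830} \approx -16.474$)
$\sqrt{P + 266153} = \sqrt{- \frac{392579}{23830} + 266153} = \sqrt{\frac{6342033411}{23830}} = \frac{3 \sqrt{16792295131570}}{23830}$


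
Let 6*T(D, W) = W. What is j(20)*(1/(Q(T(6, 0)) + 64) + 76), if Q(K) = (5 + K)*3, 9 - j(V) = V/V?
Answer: 48040/79 ≈ 608.10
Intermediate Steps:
j(V) = 8 (j(V) = 9 - V/V = 9 - 1*1 = 9 - 1 = 8)
T(D, W) = W/6
Q(K) = 15 + 3*K
j(20)*(1/(Q(T(6, 0)) + 64) + 76) = 8*(1/((15 + 3*((1/6)*0)) + 64) + 76) = 8*(1/((15 + 3*0) + 64) + 76) = 8*(1/((15 + 0) + 64) + 76) = 8*(1/(15 + 64) + 76) = 8*(1/79 + 76) = 8*(6005/79) = 48040/79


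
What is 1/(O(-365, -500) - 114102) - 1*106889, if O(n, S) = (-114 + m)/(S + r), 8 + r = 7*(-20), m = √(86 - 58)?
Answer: -73042934618942462435/683353147779037 + 162*√7/683353147779037 ≈ -1.0689e+5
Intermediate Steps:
m = 2*√7 (m = √28 = 2*√7 ≈ 5.2915)
r = -148 (r = -8 + 7*(-20) = -8 - 140 = -148)
O(n, S) = (-114 + 2*√7)/(-148 + S) (O(n, S) = (-114 + 2*√7)/(S - 148) = (-114 + 2*√7)/(-148 + S))
1/(O(-365, -500) - 114102) - 1*106889 = 1/(2*(-57 + √7)/(-148 - 500) - 114102) - 1*106889 = 1/(2*(-57 + √7)/(-648) - 114102) - 106889 = 1/(2*(-1/648)*(-57 + √7) - 114102) - 106889 = 1/((19/108 - √7/324) - 114102) - 106889 = 1/(-12322997/108 - √7/324) - 106889 = -106889 + 1/(-12322997/108 - √7/324)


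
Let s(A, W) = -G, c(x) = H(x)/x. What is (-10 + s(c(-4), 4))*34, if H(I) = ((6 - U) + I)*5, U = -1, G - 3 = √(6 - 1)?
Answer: -442 - 34*√5 ≈ -518.03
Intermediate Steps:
G = 3 + √5 (G = 3 + √(6 - 1) = 3 + √5 ≈ 5.2361)
H(I) = 35 + 5*I (H(I) = ((6 - 1*(-1)) + I)*5 = ((6 + 1) + I)*5 = (7 + I)*5 = 35 + 5*I)
c(x) = (35 + 5*x)/x
s(A, W) = -3 - √5 (s(A, W) = -(3 + √5) = -3 - √5)
(-10 + s(c(-4), 4))*34 = (-10 + (-3 - √5))*34 = (-13 - √5)*34 = -442 - 34*√5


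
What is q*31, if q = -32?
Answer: -992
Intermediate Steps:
q*31 = -32*31 = -992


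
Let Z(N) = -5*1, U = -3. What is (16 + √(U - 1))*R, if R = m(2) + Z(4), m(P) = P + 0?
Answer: -48 - 6*I ≈ -48.0 - 6.0*I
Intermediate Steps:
m(P) = P
Z(N) = -5
R = -3 (R = 2 - 5 = -3)
(16 + √(U - 1))*R = (16 + √(-3 - 1))*(-3) = (16 + √(-4))*(-3) = (16 + 2*I)*(-3) = -48 - 6*I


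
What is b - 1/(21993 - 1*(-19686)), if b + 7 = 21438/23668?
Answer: -3005859635/493229286 ≈ -6.0942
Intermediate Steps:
b = -72119/11834 (b = -7 + 21438/23668 = -7 + 21438*(1/23668) = -7 + 10719/11834 = -72119/11834 ≈ -6.0942)
b - 1/(21993 - 1*(-19686)) = -72119/11834 - 1/(21993 - 1*(-19686)) = -72119/11834 - 1/(21993 + 19686) = -72119/11834 - 1/41679 = -3005859635/493229286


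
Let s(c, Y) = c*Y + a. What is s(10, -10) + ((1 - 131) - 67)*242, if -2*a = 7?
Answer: -95555/2 ≈ -47778.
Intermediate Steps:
a = -7/2 (a = -½*7 = -7/2 ≈ -3.5000)
s(c, Y) = -7/2 + Y*c (s(c, Y) = c*Y - 7/2 = Y*c - 7/2 = -7/2 + Y*c)
s(10, -10) + ((1 - 131) - 67)*242 = (-7/2 - 10*10) + ((1 - 131) - 67)*242 = (-7/2 - 100) + (-130 - 67)*242 = -207/2 - 197*242 = -207/2 - 47674 = -95555/2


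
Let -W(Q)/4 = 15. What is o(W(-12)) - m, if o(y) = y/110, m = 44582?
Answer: -490408/11 ≈ -44583.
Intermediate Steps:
W(Q) = -60 (W(Q) = -4*15 = -60)
o(y) = y/110 (o(y) = y*(1/110) = y/110)
o(W(-12)) - m = (1/110)*(-60) - 1*44582 = -6/11 - 44582 = -490408/11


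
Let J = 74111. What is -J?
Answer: -74111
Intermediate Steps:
-J = -1*74111 = -74111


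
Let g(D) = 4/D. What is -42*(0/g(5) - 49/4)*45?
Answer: 46305/2 ≈ 23153.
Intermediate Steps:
-42*(0/g(5) - 49/4)*45 = -42*(0/((4/5)) - 49/4)*45 = -42*(0/((4*(⅕))) - 49*¼)*45 = -42*(0/(⅘) - 49/4)*45 = -42*(0*(5/4) - 49/4)*45 = -42*(0 - 49/4)*45 = -42*(-49/4)*45 = (1029/2)*45 = 46305/2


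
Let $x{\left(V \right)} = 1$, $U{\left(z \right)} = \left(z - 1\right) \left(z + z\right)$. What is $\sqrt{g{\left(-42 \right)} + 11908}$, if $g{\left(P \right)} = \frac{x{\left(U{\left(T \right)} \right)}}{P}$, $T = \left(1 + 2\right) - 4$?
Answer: $\frac{\sqrt{21005670}}{42} \approx 109.12$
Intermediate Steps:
$T = -1$ ($T = 3 - 4 = -1$)
$U{\left(z \right)} = 2 z \left(-1 + z\right)$ ($U{\left(z \right)} = \left(-1 + z\right) 2 z = 2 z \left(-1 + z\right)$)
$g{\left(P \right)} = \frac{1}{P}$ ($g{\left(P \right)} = 1 \frac{1}{P} = \frac{1}{P}$)
$\sqrt{g{\left(-42 \right)} + 11908} = \sqrt{\frac{1}{-42} + 11908} = \sqrt{- \frac{1}{42} + 11908} = \sqrt{\frac{500135}{42}} = \frac{\sqrt{21005670}}{42}$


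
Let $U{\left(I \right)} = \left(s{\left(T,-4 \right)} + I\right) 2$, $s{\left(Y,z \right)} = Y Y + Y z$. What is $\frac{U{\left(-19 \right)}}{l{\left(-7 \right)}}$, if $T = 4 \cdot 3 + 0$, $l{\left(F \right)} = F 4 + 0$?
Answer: $- \frac{11}{2} \approx -5.5$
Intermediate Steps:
$l{\left(F \right)} = 4 F$ ($l{\left(F \right)} = 4 F + 0 = 4 F$)
$T = 12$ ($T = 12 + 0 = 12$)
$s{\left(Y,z \right)} = Y^{2} + Y z$
$U{\left(I \right)} = 192 + 2 I$ ($U{\left(I \right)} = \left(12 \left(12 - 4\right) + I\right) 2 = \left(12 \cdot 8 + I\right) 2 = \left(96 + I\right) 2 = 192 + 2 I$)
$\frac{U{\left(-19 \right)}}{l{\left(-7 \right)}} = \frac{192 + 2 \left(-19\right)}{4 \left(-7\right)} = \frac{192 - 38}{-28} = 154 \left(- \frac{1}{28}\right) = - \frac{11}{2}$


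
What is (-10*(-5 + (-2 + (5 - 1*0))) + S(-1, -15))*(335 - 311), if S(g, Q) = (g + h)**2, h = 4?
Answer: 696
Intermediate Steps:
S(g, Q) = (4 + g)**2 (S(g, Q) = (g + 4)**2 = (4 + g)**2)
(-10*(-5 + (-2 + (5 - 1*0))) + S(-1, -15))*(335 - 311) = (-10*(-5 + (-2 + (5 - 1*0))) + (4 - 1)**2)*(335 - 311) = (-10*(-5 + (-2 + (5 + 0))) + 3**2)*24 = (-10*(-5 + (-2 + 5)) + 9)*24 = (-10*(-5 + 3) + 9)*24 = (-10*(-2) + 9)*24 = (20 + 9)*24 = 29*24 = 696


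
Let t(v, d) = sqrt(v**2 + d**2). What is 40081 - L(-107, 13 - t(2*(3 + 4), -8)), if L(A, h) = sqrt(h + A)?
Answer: 40081 - sqrt(-94 - 2*sqrt(65)) ≈ 40081.0 - 10.494*I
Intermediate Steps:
t(v, d) = sqrt(d**2 + v**2)
L(A, h) = sqrt(A + h)
40081 - L(-107, 13 - t(2*(3 + 4), -8)) = 40081 - sqrt(-107 + (13 - sqrt((-8)**2 + (2*(3 + 4))**2))) = 40081 - sqrt(-107 + (13 - sqrt(64 + (2*7)**2))) = 40081 - sqrt(-107 + (13 - sqrt(64 + 14**2))) = 40081 - sqrt(-107 + (13 - sqrt(64 + 196))) = 40081 - sqrt(-107 + (13 - sqrt(260))) = 40081 - sqrt(-107 + (13 - 2*sqrt(65))) = 40081 - sqrt(-94 - 2*sqrt(65))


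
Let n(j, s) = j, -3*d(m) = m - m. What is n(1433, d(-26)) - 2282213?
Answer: -2280780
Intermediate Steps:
d(m) = 0 (d(m) = -(m - m)/3 = -1/3*0 = 0)
n(1433, d(-26)) - 2282213 = 1433 - 2282213 = -2280780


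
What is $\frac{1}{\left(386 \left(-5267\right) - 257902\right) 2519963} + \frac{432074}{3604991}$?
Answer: $\frac{191878895606298429}{1600933385835863924} \approx 0.11985$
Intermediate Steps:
$\frac{1}{\left(386 \left(-5267\right) - 257902\right) 2519963} + \frac{432074}{3604991} = \frac{1}{-2033062 - 257902} \cdot \frac{1}{2519963} + 432074 \cdot \frac{1}{3604991} = \frac{1}{-2290964} \cdot \frac{1}{2519963} + \frac{432074}{3604991} = \left(- \frac{1}{2290964}\right) \frac{1}{2519963} + \frac{432074}{3604991} = - \frac{1}{5773144514332} + \frac{432074}{3604991} = \frac{191878895606298429}{1600933385835863924}$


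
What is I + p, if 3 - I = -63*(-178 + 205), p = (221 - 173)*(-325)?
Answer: -13896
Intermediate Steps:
p = -15600 (p = 48*(-325) = -15600)
I = 1704 (I = 3 - (-63)*(-178 + 205) = 3 - (-63)*27 = 3 - 1*(-1701) = 3 + 1701 = 1704)
I + p = 1704 - 15600 = -13896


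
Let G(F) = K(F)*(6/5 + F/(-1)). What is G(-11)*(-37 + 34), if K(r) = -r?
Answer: -2013/5 ≈ -402.60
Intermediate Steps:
G(F) = -F*(6/5 - F) (G(F) = (-F)*(6/5 + F/(-1)) = (-F)*(6*(⅕) + F*(-1)) = (-F)*(6/5 - F) = -F*(6/5 - F))
G(-11)*(-37 + 34) = ((⅕)*(-11)*(-6 + 5*(-11)))*(-37 + 34) = ((⅕)*(-11)*(-6 - 55))*(-3) = ((⅕)*(-11)*(-61))*(-3) = (671/5)*(-3) = -2013/5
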